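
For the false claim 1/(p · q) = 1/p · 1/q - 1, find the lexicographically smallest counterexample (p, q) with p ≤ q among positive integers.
(p, q) = (1, 1)

Substituting (1, 1) into the claim:
LHS = 1/(1 · 1) = 1
RHS = 1/1 · 1/1 - 1 = 0

Since LHS ≠ RHS, this pair disproves the claim, and no lexicographically smaller pair (p ≤ q, positive integers) does.

For instance (8, 8) is also a counterexample (LHS = 1/64, RHS = -63/64), but it's lexicographically larger.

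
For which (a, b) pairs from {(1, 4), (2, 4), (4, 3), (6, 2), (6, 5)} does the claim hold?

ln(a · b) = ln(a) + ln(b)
All pairs

Testing each pair:
(1, 4): LHS = ln(4) ≈ 1.386, RHS = ln(4) ≈ 1.386 → holds
(2, 4): LHS = ln(8) ≈ 2.079, RHS = ln(2) + ln(4) ≈ 2.079 → holds
(4, 3): LHS = ln(12) ≈ 2.485, RHS = ln(3) + ln(4) ≈ 2.485 → holds
(6, 2): LHS = ln(12) ≈ 2.485, RHS = ln(2) + ln(6) ≈ 2.485 → holds
(6, 5): LHS = ln(30) ≈ 3.401, RHS = ln(5) + ln(6) ≈ 3.401 → holds

Every pair satisfies the claim.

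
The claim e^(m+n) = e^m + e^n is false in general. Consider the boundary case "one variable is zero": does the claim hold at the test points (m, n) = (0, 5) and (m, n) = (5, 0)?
No, fails at both test points

At (0, 5): LHS = e^5 ≈ 148.4 ≠ RHS = 1 + e^5 ≈ 149.4
At (5, 0): LHS = e^5 ≈ 148.4 ≠ RHS = 1 + e^5 ≈ 149.4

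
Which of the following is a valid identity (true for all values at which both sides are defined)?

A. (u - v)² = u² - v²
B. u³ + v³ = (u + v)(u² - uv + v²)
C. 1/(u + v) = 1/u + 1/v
B

A: fails at (1, 4) — LHS = 9, RHS = -15.
B: holds — e.g. at (5, 5), both sides equal 250.
C: fails at (2, 3) — LHS = 1/5, RHS = 5/6.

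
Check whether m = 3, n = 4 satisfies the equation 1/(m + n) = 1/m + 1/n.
Substituting m = 3, n = 4:

LHS = 1/(3 + 4) = 1/7
RHS = 1/3 + 1/4 = 7/12

LHS ≠ RHS, so the equation does not hold at this point.

Answer: Fails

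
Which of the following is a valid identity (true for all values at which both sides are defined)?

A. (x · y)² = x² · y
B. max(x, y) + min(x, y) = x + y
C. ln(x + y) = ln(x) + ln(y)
B

A: fails at (2, 5) — LHS = 100, RHS = 20.
B: holds — e.g. at (3, 5), both sides equal 8.
C: fails at (1, 2) — LHS = ln(3) ≈ 1.099, RHS = ln(2) ≈ 0.6931.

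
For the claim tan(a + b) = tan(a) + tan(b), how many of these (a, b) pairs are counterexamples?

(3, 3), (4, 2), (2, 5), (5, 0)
Testing each pair:
(3, 3): LHS = tan(6) ≈ -0.291, RHS = 2·tan(3) ≈ -0.2851 → counterexample
(4, 2): LHS = tan(6) ≈ -0.291, RHS = tan(2) + tan(4) ≈ -1.027 → counterexample
(2, 5): LHS = tan(7) ≈ 0.8714, RHS = tan(5) + tan(2) ≈ -5.566 → counterexample
(5, 0): LHS = tan(5) ≈ -3.381, RHS = tan(5) ≈ -3.381 → satisfies claim

That makes 3 counterexamples.

Answer: 3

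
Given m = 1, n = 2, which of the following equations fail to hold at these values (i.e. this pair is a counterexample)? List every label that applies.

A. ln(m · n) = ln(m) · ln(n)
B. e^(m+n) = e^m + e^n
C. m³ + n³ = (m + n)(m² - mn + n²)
Evaluating each claim at the given values:
A. LHS = ln(2) ≈ 0.6931, RHS = 0 → fails here (LHS ≠ RHS)
B. LHS = e^3 ≈ 20.09, RHS = e + e^2 ≈ 10.11 → fails here (LHS ≠ RHS)
C. LHS = 9, RHS = 9 → holds here (LHS = RHS)

Answer: A, B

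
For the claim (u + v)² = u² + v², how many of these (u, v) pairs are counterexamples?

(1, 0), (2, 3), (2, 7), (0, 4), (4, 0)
Testing each pair:
(1, 0): LHS = 1, RHS = 1 → satisfies claim
(2, 3): LHS = 25, RHS = 13 → counterexample
(2, 7): LHS = 81, RHS = 53 → counterexample
(0, 4): LHS = 16, RHS = 16 → satisfies claim
(4, 0): LHS = 16, RHS = 16 → satisfies claim

That makes 2 counterexamples.

Answer: 2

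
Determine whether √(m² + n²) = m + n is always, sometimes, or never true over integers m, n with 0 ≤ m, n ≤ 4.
Sometimes true

It holds at (m, n) = (0, 2) (both sides equal 2), but fails at (m, n) = (3, 3) (LHS = 3·√(2) ≈ 4.243, RHS = 6).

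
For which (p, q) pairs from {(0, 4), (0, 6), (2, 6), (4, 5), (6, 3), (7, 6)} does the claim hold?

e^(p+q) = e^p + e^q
None

Testing each pair:
(0, 4): LHS = e^4 ≈ 54.6, RHS = 1 + e^4 ≈ 55.6 → fails
(0, 6): LHS = e^6 ≈ 403.4, RHS = 1 + e^6 ≈ 404.4 → fails
(2, 6): LHS = e^8 ≈ 2981, RHS = e^2 + e^6 ≈ 410.8 → fails
(4, 5): LHS = e^9 ≈ 8103, RHS = e^4 + e^5 ≈ 203 → fails
(6, 3): LHS = e^9 ≈ 8103, RHS = e^3 + e^6 ≈ 423.5 → fails
(7, 6): LHS = e^13 ≈ 442413.4, RHS = e^6 + e^7 ≈ 1500 → fails

No pair satisfies the claim.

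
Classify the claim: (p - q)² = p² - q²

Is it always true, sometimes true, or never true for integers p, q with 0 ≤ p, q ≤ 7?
It holds at (p, q) = (5, 0) (both sides equal 25), but fails at (p, q) = (0, 1) (LHS = 1, RHS = -1).

Answer: Sometimes true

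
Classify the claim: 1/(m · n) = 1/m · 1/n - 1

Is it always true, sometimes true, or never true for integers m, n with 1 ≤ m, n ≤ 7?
Never true

The claim fails for every pair in the range. For instance at (m, n) = (7, 7): LHS = 1/49, RHS = -48/49.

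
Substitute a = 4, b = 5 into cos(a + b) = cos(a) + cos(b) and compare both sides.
LHS = cos(4 + 5) = cos(9) ≈ -0.9111
RHS = cos(4) + cos(5) ≈ -0.37

LHS ≠ RHS (they differ by about 0.5411), so the equation does not hold here.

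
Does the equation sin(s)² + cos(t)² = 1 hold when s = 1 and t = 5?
Substituting s = 1, t = 5:

LHS = sin(1)² + cos(5)² ≈ 0.7885
RHS = 1

LHS ≠ RHS, so the equation does not hold at this point.

Answer: Fails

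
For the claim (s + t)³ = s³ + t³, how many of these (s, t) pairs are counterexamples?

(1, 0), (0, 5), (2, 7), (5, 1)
2

Testing each pair:
(1, 0): LHS = 1, RHS = 1 → satisfies claim
(0, 5): LHS = 125, RHS = 125 → satisfies claim
(2, 7): LHS = 729, RHS = 351 → counterexample
(5, 1): LHS = 216, RHS = 126 → counterexample

That makes 2 counterexamples.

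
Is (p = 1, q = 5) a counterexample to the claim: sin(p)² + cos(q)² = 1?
Yes

Substituting p = 1, q = 5:
LHS = sin(1)² + cos(5)² ≈ 0.7885
RHS = 1

Since LHS ≠ RHS, this pair disproves the claim.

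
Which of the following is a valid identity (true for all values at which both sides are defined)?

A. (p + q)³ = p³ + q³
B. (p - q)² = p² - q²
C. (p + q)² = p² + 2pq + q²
A: fails at (6, 7) — LHS = 2197, RHS = 559.
B: fails at (0, 1) — LHS = 1, RHS = -1.
C: holds — e.g. at (2, 3), both sides equal 25.

Answer: C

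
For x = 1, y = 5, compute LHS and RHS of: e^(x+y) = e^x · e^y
LHS = e^(1+5) = e^6 ≈ 403.4
RHS = e^1 · e^5 = e^6 ≈ 403.4

LHS = RHS: the two sides agree.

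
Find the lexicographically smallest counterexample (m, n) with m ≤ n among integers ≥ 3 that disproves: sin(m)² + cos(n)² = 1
(m, n) = (3, 4)

Substituting (3, 4) into the claim:
LHS = sin(3)² + cos(4)² ≈ 0.4472
RHS = 1

Since LHS ≠ RHS, this pair disproves the claim, and no lexicographically smaller pair (m ≤ n, integers ≥ 3) does.

For instance (5, 10) is also a counterexample (LHS = cos(10)² + sin(5)² ≈ 1.624, RHS = 1), but it's lexicographically larger.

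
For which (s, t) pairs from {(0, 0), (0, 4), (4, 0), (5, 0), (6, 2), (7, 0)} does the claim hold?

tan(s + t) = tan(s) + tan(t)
(0, 0), (0, 4), (4, 0), (5, 0), (7, 0)

Testing each pair:
(0, 0): LHS = 0, RHS = 0 → holds
(0, 4): LHS = tan(4) ≈ 1.158, RHS = tan(4) ≈ 1.158 → holds
(4, 0): LHS = tan(4) ≈ 1.158, RHS = tan(4) ≈ 1.158 → holds
(5, 0): LHS = tan(5) ≈ -3.381, RHS = tan(5) ≈ -3.381 → holds
(6, 2): LHS = tan(8) ≈ -6.8, RHS = tan(2) + tan(6) ≈ -2.476 → fails
(7, 0): LHS = tan(7) ≈ 0.8714, RHS = tan(7) ≈ 0.8714 → holds

5 of 6 pairs satisfy the claim.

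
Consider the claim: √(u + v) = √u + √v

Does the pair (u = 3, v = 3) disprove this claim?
Substituting u = 3, v = 3:
LHS = √(3 + 3) = √(6) ≈ 2.449
RHS = √3 + √3 = 2·√(3) ≈ 3.464

Since LHS ≠ RHS, this pair disproves the claim.

Answer: Yes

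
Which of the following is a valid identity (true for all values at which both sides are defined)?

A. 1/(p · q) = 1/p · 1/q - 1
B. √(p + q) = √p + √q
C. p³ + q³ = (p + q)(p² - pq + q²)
A: fails at (3, 5) — LHS = 1/15, RHS = -14/15.
B: fails at (1, 5) — LHS = √(6) ≈ 2.449, RHS = 1 + √(5) ≈ 3.236.
C: holds — e.g. at (1, 3), both sides equal 28.

Answer: C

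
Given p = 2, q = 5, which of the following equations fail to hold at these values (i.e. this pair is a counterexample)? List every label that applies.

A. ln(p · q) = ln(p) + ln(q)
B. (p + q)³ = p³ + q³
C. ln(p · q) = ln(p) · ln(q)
B, C

Evaluating each claim at the given values:
A. LHS = ln(10) ≈ 2.303, RHS = ln(2) + ln(5) ≈ 2.303 → holds here (LHS = RHS)
B. LHS = 343, RHS = 133 → fails here (LHS ≠ RHS)
C. LHS = ln(10) ≈ 2.303, RHS = ln(2)·ln(5) ≈ 1.116 → fails here (LHS ≠ RHS)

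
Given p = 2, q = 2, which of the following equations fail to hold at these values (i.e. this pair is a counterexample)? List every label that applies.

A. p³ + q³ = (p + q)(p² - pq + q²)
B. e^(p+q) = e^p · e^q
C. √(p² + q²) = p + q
C

Evaluating each claim at the given values:
A. LHS = 16, RHS = 16 → holds here (LHS = RHS)
B. LHS = e^4 ≈ 54.6, RHS = e^4 ≈ 54.6 → holds here (LHS = RHS)
C. LHS = 2·√(2) ≈ 2.828, RHS = 4 → fails here (LHS ≠ RHS)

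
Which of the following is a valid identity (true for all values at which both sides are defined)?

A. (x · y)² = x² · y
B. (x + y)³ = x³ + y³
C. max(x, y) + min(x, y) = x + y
A: fails at (1, 4) — LHS = 16, RHS = 4.
B: fails at (4, 5) — LHS = 729, RHS = 189.
C: holds — e.g. at (1, 2), both sides equal 3.

Answer: C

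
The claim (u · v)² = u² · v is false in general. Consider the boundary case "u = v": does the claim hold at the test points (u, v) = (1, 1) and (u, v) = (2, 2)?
At (1, 1): LHS = 1, RHS = 1 → equal
At (2, 2): LHS = 16 ≠ RHS = 8

Answer: Only at (1, 1)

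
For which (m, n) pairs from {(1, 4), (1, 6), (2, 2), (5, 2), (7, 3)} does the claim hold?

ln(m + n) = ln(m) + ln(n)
Testing each pair:
(1, 4): LHS = ln(5) ≈ 1.609, RHS = ln(4) ≈ 1.386 → fails
(1, 6): LHS = ln(7) ≈ 1.946, RHS = ln(6) ≈ 1.792 → fails
(2, 2): LHS = ln(4) ≈ 1.386, RHS = 2·ln(2) ≈ 1.386 → holds
(5, 2): LHS = ln(7) ≈ 1.946, RHS = ln(2) + ln(5) ≈ 2.303 → fails
(7, 3): LHS = ln(10) ≈ 2.303, RHS = ln(3) + ln(7) ≈ 3.045 → fails

1 of 5 pairs satisfies the claim.

Answer: (2, 2)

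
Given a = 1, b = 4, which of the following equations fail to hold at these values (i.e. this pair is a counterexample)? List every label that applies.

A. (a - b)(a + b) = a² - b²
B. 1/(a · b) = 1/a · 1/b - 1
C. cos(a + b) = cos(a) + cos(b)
B, C

Evaluating each claim at the given values:
A. LHS = -15, RHS = -15 → holds here (LHS = RHS)
B. LHS = 1/4, RHS = -3/4 → fails here (LHS ≠ RHS)
C. LHS = cos(5) ≈ 0.2837, RHS = cos(4) + cos(1) ≈ -0.1133 → fails here (LHS ≠ RHS)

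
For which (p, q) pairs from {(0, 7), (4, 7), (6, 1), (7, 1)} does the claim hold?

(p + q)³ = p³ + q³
Testing each pair:
(0, 7): LHS = 343, RHS = 343 → holds
(4, 7): LHS = 1331, RHS = 407 → fails
(6, 1): LHS = 343, RHS = 217 → fails
(7, 1): LHS = 512, RHS = 344 → fails

1 of 4 pairs satisfies the claim.

Answer: (0, 7)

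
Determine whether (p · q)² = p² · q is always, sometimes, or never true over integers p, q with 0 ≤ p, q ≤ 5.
It holds at (p, q) = (0, 5) (both sides equal 0), but fails at (p, q) = (5, 3) (LHS = 225, RHS = 75).

Answer: Sometimes true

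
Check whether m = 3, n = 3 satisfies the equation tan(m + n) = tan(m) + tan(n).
Fails

Substituting m = 3, n = 3:

LHS = tan(3 + 3) = tan(6) ≈ -0.291
RHS = tan(3) + tan(3) = 2·tan(3) ≈ -0.2851

LHS ≠ RHS, so the equation does not hold at this point.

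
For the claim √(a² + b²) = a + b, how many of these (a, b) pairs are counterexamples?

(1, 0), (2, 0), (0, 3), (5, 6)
Testing each pair:
(1, 0): LHS = 1, RHS = 1 → satisfies claim
(2, 0): LHS = 2, RHS = 2 → satisfies claim
(0, 3): LHS = 3, RHS = 3 → satisfies claim
(5, 6): LHS = √(61) ≈ 7.81, RHS = 11 → counterexample

That makes 1 counterexample.

Answer: 1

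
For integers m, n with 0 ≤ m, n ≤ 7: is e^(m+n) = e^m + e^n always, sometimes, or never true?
The claim fails for every pair in the range. For instance at (m, n) = (4, 0): LHS = e^4 ≈ 54.6, RHS = 1 + e^4 ≈ 55.6.

Answer: Never true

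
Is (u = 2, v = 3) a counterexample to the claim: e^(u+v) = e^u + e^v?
Yes

Substituting u = 2, v = 3:
LHS = e^(2+3) = e^5 ≈ 148.4
RHS = e^2 + e^3 ≈ 27.47

Since LHS ≠ RHS, this pair disproves the claim.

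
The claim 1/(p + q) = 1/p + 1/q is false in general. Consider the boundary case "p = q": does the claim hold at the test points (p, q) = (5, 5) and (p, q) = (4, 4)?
At (5, 5): LHS = 1/10 ≠ RHS = 2/5
At (4, 4): LHS = 1/8 ≠ RHS = 1/2

Answer: No, fails at both test points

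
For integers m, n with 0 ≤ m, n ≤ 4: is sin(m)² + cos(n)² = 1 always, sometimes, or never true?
It holds at (m, n) = (0, 0) (both sides equal 1), but fails at (m, n) = (3, 1) (LHS = sin(3)² + cos(1)² ≈ 0.3118, RHS = 1).

Answer: Sometimes true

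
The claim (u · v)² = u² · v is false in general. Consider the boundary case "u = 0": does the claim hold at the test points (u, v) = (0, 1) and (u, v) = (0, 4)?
At (0, 1): LHS = 0, RHS = 0 → equal
At (0, 4): LHS = 0, RHS = 0 → equal

So the claim does hold at both of these boundary points, even though it is not an identity.

Answer: Yes, holds at both test points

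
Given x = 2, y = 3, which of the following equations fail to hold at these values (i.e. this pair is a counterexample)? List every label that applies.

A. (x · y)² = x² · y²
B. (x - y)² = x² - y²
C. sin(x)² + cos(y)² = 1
Evaluating each claim at the given values:
A. LHS = 36, RHS = 36 → holds here (LHS = RHS)
B. LHS = 1, RHS = -5 → fails here (LHS ≠ RHS)
C. LHS = sin(2)² + cos(3)² ≈ 1.807, RHS = 1 → fails here (LHS ≠ RHS)

Answer: B, C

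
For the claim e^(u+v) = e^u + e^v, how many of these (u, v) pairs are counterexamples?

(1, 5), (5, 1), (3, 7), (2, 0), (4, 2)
5

Testing each pair:
(1, 5): LHS = e^6 ≈ 403.4, RHS = e + e^5 ≈ 151.1 → counterexample
(5, 1): LHS = e^6 ≈ 403.4, RHS = e + e^5 ≈ 151.1 → counterexample
(3, 7): LHS = e^10 ≈ 22026.5, RHS = e^3 + e^7 ≈ 1117 → counterexample
(2, 0): LHS = e^2 ≈ 7.389, RHS = 1 + e^2 ≈ 8.389 → counterexample
(4, 2): LHS = e^6 ≈ 403.4, RHS = e^2 + e^4 ≈ 61.99 → counterexample

That makes 5 counterexamples.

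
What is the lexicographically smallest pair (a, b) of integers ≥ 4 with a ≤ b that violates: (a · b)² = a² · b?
Substituting (4, 4) into the claim:
LHS = (4 · 4)² = 256
RHS = 4² · 4 = 64

Since LHS ≠ RHS, this pair disproves the claim, and no lexicographically smaller pair (a ≤ b, integers ≥ 4) does.

For instance (4, 5) is also a counterexample (LHS = 400, RHS = 80), but it's lexicographically larger.

Answer: (a, b) = (4, 4)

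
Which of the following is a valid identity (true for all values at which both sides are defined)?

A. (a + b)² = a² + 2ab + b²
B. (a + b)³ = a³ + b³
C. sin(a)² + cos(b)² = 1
A: holds — e.g. at (3, 5), both sides equal 64.
B: fails at (1, 4) — LHS = 125, RHS = 65.
C: fails at (2, 3) — LHS = sin(2)² + cos(3)² ≈ 1.807, RHS = 1.

Answer: A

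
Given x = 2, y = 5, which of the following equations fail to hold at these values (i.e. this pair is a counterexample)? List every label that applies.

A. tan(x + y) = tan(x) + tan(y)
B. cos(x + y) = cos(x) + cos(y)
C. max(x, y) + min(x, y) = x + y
Evaluating each claim at the given values:
A. LHS = tan(7) ≈ 0.8714, RHS = tan(5) + tan(2) ≈ -5.566 → fails here (LHS ≠ RHS)
B. LHS = cos(7) ≈ 0.7539, RHS = cos(2) + cos(5) ≈ -0.1325 → fails here (LHS ≠ RHS)
C. LHS = 7, RHS = 7 → holds here (LHS = RHS)

Answer: A, B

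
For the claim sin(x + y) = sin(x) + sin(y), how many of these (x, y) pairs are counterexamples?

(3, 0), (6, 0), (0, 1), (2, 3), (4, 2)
2

Testing each pair:
(3, 0): LHS = sin(3) ≈ 0.1411, RHS = sin(3) ≈ 0.1411 → satisfies claim
(6, 0): LHS = sin(6) ≈ -0.2794, RHS = sin(6) ≈ -0.2794 → satisfies claim
(0, 1): LHS = sin(1) ≈ 0.8415, RHS = sin(1) ≈ 0.8415 → satisfies claim
(2, 3): LHS = sin(5) ≈ -0.9589, RHS = sin(3) + sin(2) ≈ 1.05 → counterexample
(4, 2): LHS = sin(6) ≈ -0.2794, RHS = sin(4) + sin(2) ≈ 0.1525 → counterexample

That makes 2 counterexamples.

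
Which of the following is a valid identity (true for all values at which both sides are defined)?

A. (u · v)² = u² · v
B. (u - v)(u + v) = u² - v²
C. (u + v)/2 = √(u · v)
B

A: fails at (1, 2) — LHS = 4, RHS = 2.
B: holds — e.g. at (1, 3), both sides equal -8.
C: fails at (2, 7) — LHS = 9/2, RHS = √(14) ≈ 3.742.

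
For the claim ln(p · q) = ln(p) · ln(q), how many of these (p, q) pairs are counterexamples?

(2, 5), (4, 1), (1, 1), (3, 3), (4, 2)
4

Testing each pair:
(2, 5): LHS = ln(10) ≈ 2.303, RHS = ln(2)·ln(5) ≈ 1.116 → counterexample
(4, 1): LHS = ln(4) ≈ 1.386, RHS = 0 → counterexample
(1, 1): LHS = 0, RHS = 0 → satisfies claim
(3, 3): LHS = ln(9) ≈ 2.197, RHS = ln(3)² ≈ 1.207 → counterexample
(4, 2): LHS = ln(8) ≈ 2.079, RHS = ln(2)·ln(4) ≈ 0.9609 → counterexample

That makes 4 counterexamples.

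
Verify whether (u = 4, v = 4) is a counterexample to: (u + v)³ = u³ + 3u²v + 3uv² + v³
Substituting u = 4, v = 4:
LHS = (4 + 4)³ = 512
RHS = 4³ + 3·4²·4 + 3·4·4² + 4³ = 512

The sides agree, so this pair does not disprove the claim.

Answer: No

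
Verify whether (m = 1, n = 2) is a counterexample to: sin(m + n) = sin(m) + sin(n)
Yes

Substituting m = 1, n = 2:
LHS = sin(1 + 2) = sin(3) ≈ 0.1411
RHS = sin(1) + sin(2) ≈ 1.751

Since LHS ≠ RHS, this pair disproves the claim.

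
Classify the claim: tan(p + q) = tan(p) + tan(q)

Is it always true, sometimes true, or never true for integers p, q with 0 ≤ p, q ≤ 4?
Sometimes true

It holds at (p, q) = (1, 0) (both sides equal tan(1) ≈ 1.557), but fails at (p, q) = (3, 2) (LHS = tan(5) ≈ -3.381, RHS = tan(2) + tan(3) ≈ -2.328).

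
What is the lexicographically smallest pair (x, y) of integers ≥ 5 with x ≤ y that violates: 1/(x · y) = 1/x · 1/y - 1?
Substituting (5, 5) into the claim:
LHS = 1/(5 · 5) = 1/25
RHS = 1/5 · 1/5 - 1 = -24/25

Since LHS ≠ RHS, this pair disproves the claim, and no lexicographically smaller pair (x ≤ y, integers ≥ 5) does.

For instance (10, 10) is also a counterexample (LHS = 1/100, RHS = -99/100), but it's lexicographically larger.

Answer: (x, y) = (5, 5)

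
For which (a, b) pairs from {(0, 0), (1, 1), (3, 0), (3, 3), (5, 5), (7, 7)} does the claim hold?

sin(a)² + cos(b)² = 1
Testing each pair:
(0, 0): LHS = 1, RHS = 1 → holds
(1, 1): LHS = cos(1)² + sin(1)² = 1, RHS = 1 → holds
(3, 0): LHS = sin(3)² + 1 ≈ 1.02, RHS = 1 → fails
(3, 3): LHS = sin(3)² + cos(3)² = 1, RHS = 1 → holds
(5, 5): LHS = cos(5)² + sin(5)² = 1, RHS = 1 → holds
(7, 7): LHS = sin(7)² + cos(7)² = 1, RHS = 1 → holds

5 of 6 pairs satisfy the claim.

Answer: (0, 0), (1, 1), (3, 3), (5, 5), (7, 7)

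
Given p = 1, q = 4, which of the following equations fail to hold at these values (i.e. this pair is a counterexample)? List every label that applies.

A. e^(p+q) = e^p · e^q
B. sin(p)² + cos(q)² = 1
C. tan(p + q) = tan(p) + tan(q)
Evaluating each claim at the given values:
A. LHS = e^5 ≈ 148.4, RHS = e^5 ≈ 148.4 → holds here (LHS = RHS)
B. LHS = cos(4)² + sin(1)² ≈ 1.135, RHS = 1 → fails here (LHS ≠ RHS)
C. LHS = tan(5) ≈ -3.381, RHS = tan(4) + tan(1) ≈ 2.715 → fails here (LHS ≠ RHS)

Answer: B, C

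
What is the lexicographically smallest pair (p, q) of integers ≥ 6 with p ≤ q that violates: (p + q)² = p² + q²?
Substituting (6, 6) into the claim:
LHS = (6 + 6)² = 144
RHS = 6² + 6² = 72

Since LHS ≠ RHS, this pair disproves the claim, and no lexicographically smaller pair (p ≤ q, integers ≥ 6) does.

For instance (7, 10) is also a counterexample (LHS = 289, RHS = 149), but it's lexicographically larger.

Answer: (p, q) = (6, 6)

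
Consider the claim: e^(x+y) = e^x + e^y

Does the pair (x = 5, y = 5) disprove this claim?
Yes

Substituting x = 5, y = 5:
LHS = e^(5+5) = e^10 ≈ 22026.5
RHS = e^5 + e^5 = 2·e^5 ≈ 296.8

Since LHS ≠ RHS, this pair disproves the claim.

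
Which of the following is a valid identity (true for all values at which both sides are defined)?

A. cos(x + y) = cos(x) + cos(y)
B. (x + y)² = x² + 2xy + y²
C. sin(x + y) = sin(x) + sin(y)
B

A: fails at (2, 5) — LHS = cos(7) ≈ 0.7539, RHS = cos(2) + cos(5) ≈ -0.1325.
B: holds — e.g. at (2, 3), both sides equal 25.
C: fails at (4, 5) — LHS = sin(9) ≈ 0.4121, RHS = sin(5) + sin(4) ≈ -1.716.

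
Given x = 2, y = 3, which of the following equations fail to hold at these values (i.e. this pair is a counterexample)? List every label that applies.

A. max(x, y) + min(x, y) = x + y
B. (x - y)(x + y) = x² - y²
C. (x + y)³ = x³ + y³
C

Evaluating each claim at the given values:
A. LHS = 5, RHS = 5 → holds here (LHS = RHS)
B. LHS = -5, RHS = -5 → holds here (LHS = RHS)
C. LHS = 125, RHS = 35 → fails here (LHS ≠ RHS)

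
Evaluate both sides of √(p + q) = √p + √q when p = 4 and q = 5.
LHS = √(4 + 5) = 3
RHS = √4 + √5 = 2 + √(5) ≈ 4.236

LHS ≠ RHS (they differ by about 1.236), so the equation does not hold here.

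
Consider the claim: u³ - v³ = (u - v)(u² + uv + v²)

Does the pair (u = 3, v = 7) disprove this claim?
No

Substituting u = 3, v = 7:
LHS = 3³ - 7³ = -316
RHS = (3 - 7)(3² + 3·7 + 7²) = -316

The sides agree, so this pair does not disprove the claim.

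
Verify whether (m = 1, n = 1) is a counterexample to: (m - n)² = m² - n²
Substituting m = 1, n = 1:
LHS = (1 - 1)² = 0
RHS = 1² - 1² = 0

The sides agree, so this pair does not disprove the claim.

Answer: No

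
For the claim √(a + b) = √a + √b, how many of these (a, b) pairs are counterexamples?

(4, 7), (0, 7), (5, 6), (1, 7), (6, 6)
Testing each pair:
(4, 7): LHS = √(11) ≈ 3.317, RHS = 2 + √(7) ≈ 4.646 → counterexample
(0, 7): LHS = √(7) ≈ 2.646, RHS = √(7) ≈ 2.646 → satisfies claim
(5, 6): LHS = √(11) ≈ 3.317, RHS = √(5) + √(6) ≈ 4.686 → counterexample
(1, 7): LHS = 2·√(2) ≈ 2.828, RHS = 1 + √(7) ≈ 3.646 → counterexample
(6, 6): LHS = 2·√(3) ≈ 3.464, RHS = 2·√(6) ≈ 4.899 → counterexample

That makes 4 counterexamples.

Answer: 4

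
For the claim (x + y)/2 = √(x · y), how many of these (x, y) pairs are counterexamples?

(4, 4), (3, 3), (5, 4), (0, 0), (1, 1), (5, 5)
1

Testing each pair:
(4, 4): LHS = 4, RHS = 4 → satisfies claim
(3, 3): LHS = 3, RHS = 3 → satisfies claim
(5, 4): LHS = 9/2, RHS = 2·√(5) ≈ 4.472 → counterexample
(0, 0): LHS = 0, RHS = 0 → satisfies claim
(1, 1): LHS = 1, RHS = 1 → satisfies claim
(5, 5): LHS = 5, RHS = 5 → satisfies claim

That makes 1 counterexample.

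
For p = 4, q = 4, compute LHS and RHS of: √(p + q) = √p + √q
LHS = √(4 + 4) = 2·√(2) ≈ 2.828
RHS = √4 + √4 = 4

LHS ≠ RHS (they differ by about 1.172), so the equation does not hold here.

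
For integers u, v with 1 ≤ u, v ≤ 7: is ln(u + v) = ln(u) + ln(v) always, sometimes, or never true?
It holds at (u, v) = (2, 2) (both sides equal ln(4) ≈ 1.386), but fails at (u, v) = (1, 1) (LHS = ln(2) ≈ 0.6931, RHS = 0).

Answer: Sometimes true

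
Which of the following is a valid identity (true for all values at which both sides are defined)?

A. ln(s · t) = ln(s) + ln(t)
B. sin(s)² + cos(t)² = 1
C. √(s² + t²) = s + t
A: holds — e.g. at (2, 7), both sides equal ln(14) ≈ 2.639.
B: fails at (1, 5) — LHS = cos(5)² + sin(1)² ≈ 0.7885, RHS = 1.
C: fails at (3, 3) — LHS = 3·√(2) ≈ 4.243, RHS = 6.

Answer: A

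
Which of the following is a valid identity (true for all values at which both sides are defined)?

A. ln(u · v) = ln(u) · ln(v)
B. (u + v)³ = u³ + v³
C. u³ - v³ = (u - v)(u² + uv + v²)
A: fails at (4, 4) — LHS = ln(16) ≈ 2.773, RHS = ln(4)² ≈ 1.922.
B: fails at (3, 7) — LHS = 1000, RHS = 370.
C: holds — e.g. at (3, 3), both sides equal 0.

Answer: C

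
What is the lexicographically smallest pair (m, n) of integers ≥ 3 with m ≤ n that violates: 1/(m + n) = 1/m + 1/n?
(m, n) = (3, 3)

Substituting (3, 3) into the claim:
LHS = 1/(3 + 3) = 1/6
RHS = 1/3 + 1/3 = 2/3

Since LHS ≠ RHS, this pair disproves the claim, and no lexicographically smaller pair (m ≤ n, integers ≥ 3) does.

For instance (5, 6) is also a counterexample (LHS = 1/11, RHS = 11/30), but it's lexicographically larger.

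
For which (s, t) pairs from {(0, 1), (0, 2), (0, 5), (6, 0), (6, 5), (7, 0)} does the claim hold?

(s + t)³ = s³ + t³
Testing each pair:
(0, 1): LHS = 1, RHS = 1 → holds
(0, 2): LHS = 8, RHS = 8 → holds
(0, 5): LHS = 125, RHS = 125 → holds
(6, 0): LHS = 216, RHS = 216 → holds
(6, 5): LHS = 1331, RHS = 341 → fails
(7, 0): LHS = 343, RHS = 343 → holds

5 of 6 pairs satisfy the claim.

Answer: (0, 1), (0, 2), (0, 5), (6, 0), (7, 0)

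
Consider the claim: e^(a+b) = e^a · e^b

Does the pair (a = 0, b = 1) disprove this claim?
Substituting a = 0, b = 1:
LHS = e^(0+1) = e ≈ 2.718
RHS = e^0 · e^1 = e ≈ 2.718

The sides agree, so this pair does not disprove the claim.

Answer: No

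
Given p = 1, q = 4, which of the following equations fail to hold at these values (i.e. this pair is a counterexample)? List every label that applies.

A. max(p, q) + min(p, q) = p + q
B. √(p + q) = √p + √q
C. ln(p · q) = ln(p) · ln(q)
Evaluating each claim at the given values:
A. LHS = 5, RHS = 5 → holds here (LHS = RHS)
B. LHS = √(5) ≈ 2.236, RHS = 3 → fails here (LHS ≠ RHS)
C. LHS = ln(4) ≈ 1.386, RHS = 0 → fails here (LHS ≠ RHS)

Answer: B, C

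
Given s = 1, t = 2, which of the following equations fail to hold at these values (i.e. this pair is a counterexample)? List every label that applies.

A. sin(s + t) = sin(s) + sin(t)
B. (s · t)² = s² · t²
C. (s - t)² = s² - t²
Evaluating each claim at the given values:
A. LHS = sin(3) ≈ 0.1411, RHS = sin(1) + sin(2) ≈ 1.751 → fails here (LHS ≠ RHS)
B. LHS = 4, RHS = 4 → holds here (LHS = RHS)
C. LHS = 1, RHS = -3 → fails here (LHS ≠ RHS)

Answer: A, C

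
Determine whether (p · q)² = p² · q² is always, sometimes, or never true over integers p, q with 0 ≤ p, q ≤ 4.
The identity holds for every pair in the range. For instance at (p, q) = (3, 2): both sides equal 36.

Answer: Always true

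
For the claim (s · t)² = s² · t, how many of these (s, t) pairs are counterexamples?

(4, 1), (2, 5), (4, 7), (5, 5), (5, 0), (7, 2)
4

Testing each pair:
(4, 1): LHS = 16, RHS = 16 → satisfies claim
(2, 5): LHS = 100, RHS = 20 → counterexample
(4, 7): LHS = 784, RHS = 112 → counterexample
(5, 5): LHS = 625, RHS = 125 → counterexample
(5, 0): LHS = 0, RHS = 0 → satisfies claim
(7, 2): LHS = 196, RHS = 98 → counterexample

That makes 4 counterexamples.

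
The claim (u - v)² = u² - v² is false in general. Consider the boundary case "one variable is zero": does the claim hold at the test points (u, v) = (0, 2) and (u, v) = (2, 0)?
Only at (2, 0)

At (0, 2): LHS = 4 ≠ RHS = -4
At (2, 0): LHS = 4, RHS = 4 → equal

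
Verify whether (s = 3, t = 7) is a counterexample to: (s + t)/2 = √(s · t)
Substituting s = 3, t = 7:
LHS = (3 + 7)/2 = 5
RHS = √(3 · 7) = √(21) ≈ 4.583

Since LHS ≠ RHS, this pair disproves the claim.

Answer: Yes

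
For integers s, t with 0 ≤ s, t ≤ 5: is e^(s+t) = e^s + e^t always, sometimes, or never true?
The claim fails for every pair in the range. For instance at (s, t) = (5, 1): LHS = e^6 ≈ 403.4, RHS = e + e^5 ≈ 151.1.

Answer: Never true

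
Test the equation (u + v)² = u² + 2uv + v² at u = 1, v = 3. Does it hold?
Substituting u = 1, v = 3:

LHS = (1 + 3)² = 16
RHS = 1² + 2·1·3 + 3² = 16

LHS = RHS, so the equation holds at this point.

Answer: Holds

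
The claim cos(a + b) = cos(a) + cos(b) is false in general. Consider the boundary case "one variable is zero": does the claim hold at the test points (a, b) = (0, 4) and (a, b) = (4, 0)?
No, fails at both test points

At (0, 4): LHS = cos(4) ≈ -0.6536 ≠ RHS = cos(4) + 1 ≈ 0.3464
At (4, 0): LHS = cos(4) ≈ -0.6536 ≠ RHS = cos(4) + 1 ≈ 0.3464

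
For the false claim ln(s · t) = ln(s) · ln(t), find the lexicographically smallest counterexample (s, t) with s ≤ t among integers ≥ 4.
Substituting (4, 4) into the claim:
LHS = ln(4 · 4) = ln(16) ≈ 2.773
RHS = ln(4) · ln(4) = ln(4)² ≈ 1.922

Since LHS ≠ RHS, this pair disproves the claim, and no lexicographically smaller pair (s ≤ t, integers ≥ 4) does.

For instance (7, 7) is also a counterexample (LHS = ln(49) ≈ 3.892, RHS = ln(7)² ≈ 3.787), but it's lexicographically larger.

Answer: (s, t) = (4, 4)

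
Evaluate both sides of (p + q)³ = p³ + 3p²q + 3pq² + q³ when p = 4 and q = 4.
LHS = (4 + 4)³ = 512
RHS = 4³ + 3·4²·4 + 3·4·4² + 4³ = 512

LHS = RHS: the two sides agree.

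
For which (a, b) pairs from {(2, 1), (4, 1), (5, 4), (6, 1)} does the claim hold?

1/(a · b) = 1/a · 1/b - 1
None

Testing each pair:
(2, 1): LHS = 1/2, RHS = -1/2 → fails
(4, 1): LHS = 1/4, RHS = -3/4 → fails
(5, 4): LHS = 1/20, RHS = -19/20 → fails
(6, 1): LHS = 1/6, RHS = -5/6 → fails

No pair satisfies the claim.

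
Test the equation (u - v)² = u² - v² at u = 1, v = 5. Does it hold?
Fails

Substituting u = 1, v = 5:

LHS = (1 - 5)² = 16
RHS = 1² - 5² = -24

LHS ≠ RHS, so the equation does not hold at this point.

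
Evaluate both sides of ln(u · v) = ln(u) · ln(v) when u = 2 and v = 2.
LHS = ln(2 · 2) = ln(4) ≈ 1.386
RHS = ln(2) · ln(2) = ln(2)² ≈ 0.4805

LHS ≠ RHS (they differ by about 0.9058), so the equation does not hold here.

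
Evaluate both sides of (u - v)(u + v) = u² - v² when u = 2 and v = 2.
LHS = (2 - 2)(2 + 2) = 0
RHS = 2² - 2² = 0

LHS = RHS: the two sides agree.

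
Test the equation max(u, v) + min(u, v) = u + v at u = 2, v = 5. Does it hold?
Substituting u = 2, v = 5:

LHS = max(2, 5) + min(2, 5) = 7
RHS = 2 + 5 = 7

LHS = RHS, so the equation holds at this point.

Answer: Holds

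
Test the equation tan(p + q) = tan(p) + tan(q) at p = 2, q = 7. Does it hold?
Fails

Substituting p = 2, q = 7:

LHS = tan(2 + 7) = tan(9) ≈ -0.4523
RHS = tan(2) + tan(7) ≈ -1.314

LHS ≠ RHS, so the equation does not hold at this point.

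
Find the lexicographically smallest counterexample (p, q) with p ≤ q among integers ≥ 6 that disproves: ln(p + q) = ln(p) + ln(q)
(p, q) = (6, 6)

Substituting (6, 6) into the claim:
LHS = ln(6 + 6) = ln(12) ≈ 2.485
RHS = ln(6) + ln(6) = 2·ln(6) ≈ 3.584

Since LHS ≠ RHS, this pair disproves the claim, and no lexicographically smaller pair (p ≤ q, integers ≥ 6) does.

For instance (7, 13) is also a counterexample (LHS = ln(20) ≈ 2.996, RHS = ln(7) + ln(13) ≈ 4.511), but it's lexicographically larger.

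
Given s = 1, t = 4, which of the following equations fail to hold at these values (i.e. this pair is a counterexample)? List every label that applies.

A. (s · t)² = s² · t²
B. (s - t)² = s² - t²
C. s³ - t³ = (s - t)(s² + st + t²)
Evaluating each claim at the given values:
A. LHS = 16, RHS = 16 → holds here (LHS = RHS)
B. LHS = 9, RHS = -15 → fails here (LHS ≠ RHS)
C. LHS = -63, RHS = -63 → holds here (LHS = RHS)

Answer: B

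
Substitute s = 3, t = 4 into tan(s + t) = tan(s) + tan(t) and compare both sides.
LHS = tan(3 + 4) = tan(7) ≈ 0.8714
RHS = tan(3) + tan(4) ≈ 1.015

LHS ≠ RHS (they differ by about 0.1438), so the equation does not hold here.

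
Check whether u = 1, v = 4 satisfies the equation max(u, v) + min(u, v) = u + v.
Holds

Substituting u = 1, v = 4:

LHS = max(1, 4) + min(1, 4) = 5
RHS = 1 + 4 = 5

LHS = RHS, so the equation holds at this point.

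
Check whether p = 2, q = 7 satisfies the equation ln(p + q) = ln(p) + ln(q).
Fails

Substituting p = 2, q = 7:

LHS = ln(2 + 7) = ln(9) ≈ 2.197
RHS = ln(2) + ln(7) ≈ 2.639

LHS ≠ RHS, so the equation does not hold at this point.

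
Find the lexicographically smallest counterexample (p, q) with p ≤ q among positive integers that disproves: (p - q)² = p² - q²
At (1, 1): both sides equal 0, so it holds there.

Substituting (1, 2) into the claim:
LHS = (1 - 2)² = 1
RHS = 1² - 2² = -3

Since LHS ≠ RHS, this pair disproves the claim, and no lexicographically smaller pair (p ≤ q, positive integers) does.

For instance (3, 7) is also a counterexample (LHS = 16, RHS = -40), but it's lexicographically larger.

Answer: (p, q) = (1, 2)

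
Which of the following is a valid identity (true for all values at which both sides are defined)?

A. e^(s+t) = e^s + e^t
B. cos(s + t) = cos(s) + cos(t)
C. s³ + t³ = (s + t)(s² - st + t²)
A: fails at (4, 4) — LHS = e^8 ≈ 2981, RHS = 2·e^4 ≈ 109.2.
B: fails at (3, 4) — LHS = cos(7) ≈ 0.7539, RHS = cos(3) + cos(4) ≈ -1.644.
C: holds — e.g. at (1, 4), both sides equal 65.

Answer: C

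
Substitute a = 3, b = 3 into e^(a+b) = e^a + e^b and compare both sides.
LHS = e^(3+3) = e^6 ≈ 403.4
RHS = e^3 + e^3 = 2·e^3 ≈ 40.17

LHS ≠ RHS (they differ by about 363.3), so the equation does not hold here.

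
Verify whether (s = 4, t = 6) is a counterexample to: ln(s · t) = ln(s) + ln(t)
Substituting s = 4, t = 6:
LHS = ln(4 · 6) = ln(24) ≈ 3.178
RHS = ln(4) + ln(6) ≈ 3.178

The sides agree, so this pair does not disprove the claim.

Answer: No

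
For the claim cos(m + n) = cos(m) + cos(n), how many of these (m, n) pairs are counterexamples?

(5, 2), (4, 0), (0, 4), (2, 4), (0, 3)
5

Testing each pair:
(5, 2): LHS = cos(7) ≈ 0.7539, RHS = cos(2) + cos(5) ≈ -0.1325 → counterexample
(4, 0): LHS = cos(4) ≈ -0.6536, RHS = cos(4) + 1 ≈ 0.3464 → counterexample
(0, 4): LHS = cos(4) ≈ -0.6536, RHS = cos(4) + 1 ≈ 0.3464 → counterexample
(2, 4): LHS = cos(6) ≈ 0.9602, RHS = cos(4) + cos(2) ≈ -1.07 → counterexample
(0, 3): LHS = cos(3) ≈ -0.99, RHS = cos(3) + 1 ≈ 0.01001 → counterexample

That makes 5 counterexamples.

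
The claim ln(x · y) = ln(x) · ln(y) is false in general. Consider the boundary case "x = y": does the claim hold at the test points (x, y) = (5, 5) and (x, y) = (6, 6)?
No, fails at both test points

At (5, 5): LHS = ln(25) ≈ 3.219 ≠ RHS = ln(5)² ≈ 2.59
At (6, 6): LHS = ln(36) ≈ 3.584 ≠ RHS = ln(6)² ≈ 3.21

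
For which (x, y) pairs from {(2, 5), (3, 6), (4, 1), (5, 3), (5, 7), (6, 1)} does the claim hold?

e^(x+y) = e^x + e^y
None

Testing each pair:
(2, 5): LHS = e^7 ≈ 1097, RHS = e^2 + e^5 ≈ 155.8 → fails
(3, 6): LHS = e^9 ≈ 8103, RHS = e^3 + e^6 ≈ 423.5 → fails
(4, 1): LHS = e^5 ≈ 148.4, RHS = e + e^4 ≈ 57.32 → fails
(5, 3): LHS = e^8 ≈ 2981, RHS = e^3 + e^5 ≈ 168.5 → fails
(5, 7): LHS = e^12 ≈ 162754.8, RHS = e^5 + e^7 ≈ 1245 → fails
(6, 1): LHS = e^7 ≈ 1097, RHS = e + e^6 ≈ 406.1 → fails

No pair satisfies the claim.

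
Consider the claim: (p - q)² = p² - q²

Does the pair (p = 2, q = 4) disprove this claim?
Substituting p = 2, q = 4:
LHS = (2 - 4)² = 4
RHS = 2² - 4² = -12

Since LHS ≠ RHS, this pair disproves the claim.

Answer: Yes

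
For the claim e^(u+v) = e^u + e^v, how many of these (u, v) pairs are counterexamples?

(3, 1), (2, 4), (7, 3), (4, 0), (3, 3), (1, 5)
Testing each pair:
(3, 1): LHS = e^4 ≈ 54.6, RHS = e + e^3 ≈ 22.8 → counterexample
(2, 4): LHS = e^6 ≈ 403.4, RHS = e^2 + e^4 ≈ 61.99 → counterexample
(7, 3): LHS = e^10 ≈ 22026.5, RHS = e^3 + e^7 ≈ 1117 → counterexample
(4, 0): LHS = e^4 ≈ 54.6, RHS = 1 + e^4 ≈ 55.6 → counterexample
(3, 3): LHS = e^6 ≈ 403.4, RHS = 2·e^3 ≈ 40.17 → counterexample
(1, 5): LHS = e^6 ≈ 403.4, RHS = e + e^5 ≈ 151.1 → counterexample

That makes 6 counterexamples.

Answer: 6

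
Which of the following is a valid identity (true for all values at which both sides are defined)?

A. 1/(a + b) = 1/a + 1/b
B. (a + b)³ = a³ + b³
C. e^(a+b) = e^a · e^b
C

A: fails at (5, 5) — LHS = 1/10, RHS = 2/5.
B: fails at (2, 5) — LHS = 343, RHS = 133.
C: holds — e.g. at (2, 2), both sides equal e^4 ≈ 54.6.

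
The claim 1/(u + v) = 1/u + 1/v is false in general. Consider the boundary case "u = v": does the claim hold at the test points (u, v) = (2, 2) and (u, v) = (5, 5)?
At (2, 2): LHS = 1/4 ≠ RHS = 1
At (5, 5): LHS = 1/10 ≠ RHS = 2/5

Answer: No, fails at both test points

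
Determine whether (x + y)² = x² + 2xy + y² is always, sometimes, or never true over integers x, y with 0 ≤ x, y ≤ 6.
The identity holds for every pair in the range. For instance at (x, y) = (3, 4): both sides equal 49.

Answer: Always true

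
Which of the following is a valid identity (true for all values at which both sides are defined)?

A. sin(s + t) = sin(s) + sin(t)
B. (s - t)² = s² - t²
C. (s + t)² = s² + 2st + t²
A: fails at (3, 4) — LHS = sin(7) ≈ 0.657, RHS = sin(4) + sin(3) ≈ -0.6157.
B: fails at (1, 2) — LHS = 1, RHS = -3.
C: holds — e.g. at (1, 4), both sides equal 25.

Answer: C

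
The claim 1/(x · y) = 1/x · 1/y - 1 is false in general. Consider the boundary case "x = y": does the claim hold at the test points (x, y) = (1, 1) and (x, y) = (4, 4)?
At (1, 1): LHS = 1 ≠ RHS = 0
At (4, 4): LHS = 1/16 ≠ RHS = -15/16

Answer: No, fails at both test points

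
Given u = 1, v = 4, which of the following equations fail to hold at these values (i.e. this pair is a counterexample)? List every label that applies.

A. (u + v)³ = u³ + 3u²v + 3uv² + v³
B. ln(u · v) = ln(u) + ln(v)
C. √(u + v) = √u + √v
C

Evaluating each claim at the given values:
A. LHS = 125, RHS = 125 → holds here (LHS = RHS)
B. LHS = ln(4) ≈ 1.386, RHS = ln(4) ≈ 1.386 → holds here (LHS = RHS)
C. LHS = √(5) ≈ 2.236, RHS = 3 → fails here (LHS ≠ RHS)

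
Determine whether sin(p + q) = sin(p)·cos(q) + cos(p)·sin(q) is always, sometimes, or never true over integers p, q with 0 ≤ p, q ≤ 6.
Always true

The identity holds for every pair in the range. For instance at (p, q) = (4, 2): both sides equal sin(6) ≈ -0.2794.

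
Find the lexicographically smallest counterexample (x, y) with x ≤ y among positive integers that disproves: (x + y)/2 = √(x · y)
(x, y) = (1, 2)

At (1, 1): both sides equal 1, so it holds there.

Substituting (1, 2) into the claim:
LHS = (1 + 2)/2 = 3/2
RHS = √(1 · 2) = √(2) ≈ 1.414

Since LHS ≠ RHS, this pair disproves the claim, and no lexicographically smaller pair (x ≤ y, positive integers) does.

For instance (3, 8) is also a counterexample (LHS = 11/2, RHS = 2·√(6) ≈ 4.899), but it's lexicographically larger.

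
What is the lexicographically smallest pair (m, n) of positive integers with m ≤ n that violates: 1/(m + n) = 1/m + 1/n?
Substituting (1, 1) into the claim:
LHS = 1/(1 + 1) = 1/2
RHS = 1/1 + 1/1 = 2

Since LHS ≠ RHS, this pair disproves the claim, and no lexicographically smaller pair (m ≤ n, positive integers) does.

For instance (4, 7) is also a counterexample (LHS = 1/11, RHS = 11/28), but it's lexicographically larger.

Answer: (m, n) = (1, 1)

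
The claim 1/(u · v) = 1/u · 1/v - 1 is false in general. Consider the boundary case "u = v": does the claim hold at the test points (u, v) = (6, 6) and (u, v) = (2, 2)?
No, fails at both test points

At (6, 6): LHS = 1/36 ≠ RHS = -35/36
At (2, 2): LHS = 1/4 ≠ RHS = -3/4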